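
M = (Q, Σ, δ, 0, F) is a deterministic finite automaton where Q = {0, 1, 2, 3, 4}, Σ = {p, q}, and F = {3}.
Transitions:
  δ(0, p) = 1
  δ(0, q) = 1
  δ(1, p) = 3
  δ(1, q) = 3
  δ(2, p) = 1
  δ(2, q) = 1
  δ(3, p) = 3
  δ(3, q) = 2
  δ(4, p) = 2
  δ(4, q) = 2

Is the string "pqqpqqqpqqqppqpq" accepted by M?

0 --p--> 1
1 --q--> 3
3 --q--> 2
2 --p--> 1
1 --q--> 3
3 --q--> 2
2 --q--> 1
1 --p--> 3
3 --q--> 2
2 --q--> 1
1 --q--> 3
3 --p--> 3
3 --p--> 3
3 --q--> 2
2 --p--> 1
1 --q--> 3
End in state 3, which is an accepting state.

accepted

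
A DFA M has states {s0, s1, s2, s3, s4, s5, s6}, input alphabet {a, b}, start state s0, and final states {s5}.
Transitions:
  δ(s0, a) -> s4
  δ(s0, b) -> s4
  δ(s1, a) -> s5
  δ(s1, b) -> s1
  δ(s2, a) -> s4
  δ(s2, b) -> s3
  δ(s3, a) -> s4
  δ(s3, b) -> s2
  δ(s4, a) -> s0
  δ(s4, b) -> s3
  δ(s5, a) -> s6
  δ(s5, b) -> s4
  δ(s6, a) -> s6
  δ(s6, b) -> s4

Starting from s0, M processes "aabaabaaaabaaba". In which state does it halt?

s0 --a--> s4
s4 --a--> s0
s0 --b--> s4
s4 --a--> s0
s0 --a--> s4
s4 --b--> s3
s3 --a--> s4
s4 --a--> s0
s0 --a--> s4
s4 --a--> s0
s0 --b--> s4
s4 --a--> s0
s0 --a--> s4
s4 --b--> s3
s3 --a--> s4

s4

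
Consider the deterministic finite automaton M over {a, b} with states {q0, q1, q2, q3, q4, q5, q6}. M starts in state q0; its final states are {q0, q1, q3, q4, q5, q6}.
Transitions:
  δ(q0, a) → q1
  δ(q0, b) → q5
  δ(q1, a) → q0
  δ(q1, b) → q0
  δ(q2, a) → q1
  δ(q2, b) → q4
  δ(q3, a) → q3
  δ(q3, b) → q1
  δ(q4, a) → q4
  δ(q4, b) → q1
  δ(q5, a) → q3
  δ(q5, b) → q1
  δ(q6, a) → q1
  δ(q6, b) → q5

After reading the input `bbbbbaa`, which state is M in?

q0 --b--> q5
q5 --b--> q1
q1 --b--> q0
q0 --b--> q5
q5 --b--> q1
q1 --a--> q0
q0 --a--> q1

q1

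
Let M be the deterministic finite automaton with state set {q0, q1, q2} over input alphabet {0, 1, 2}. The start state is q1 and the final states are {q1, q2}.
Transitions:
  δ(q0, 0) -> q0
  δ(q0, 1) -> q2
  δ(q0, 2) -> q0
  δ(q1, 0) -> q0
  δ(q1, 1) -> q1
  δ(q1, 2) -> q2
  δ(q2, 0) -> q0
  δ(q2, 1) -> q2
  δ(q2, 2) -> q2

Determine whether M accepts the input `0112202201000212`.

q1 --0--> q0
q0 --1--> q2
q2 --1--> q2
q2 --2--> q2
q2 --2--> q2
q2 --0--> q0
q0 --2--> q0
q0 --2--> q0
q0 --0--> q0
q0 --1--> q2
q2 --0--> q0
q0 --0--> q0
q0 --0--> q0
q0 --2--> q0
q0 --1--> q2
q2 --2--> q2
End in state q2, which is an accepting state.

accepted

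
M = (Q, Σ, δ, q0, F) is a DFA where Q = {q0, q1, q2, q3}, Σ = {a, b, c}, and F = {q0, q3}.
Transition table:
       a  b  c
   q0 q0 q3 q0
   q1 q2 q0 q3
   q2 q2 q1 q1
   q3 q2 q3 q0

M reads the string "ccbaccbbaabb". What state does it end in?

q0 --c--> q0
q0 --c--> q0
q0 --b--> q3
q3 --a--> q2
q2 --c--> q1
q1 --c--> q3
q3 --b--> q3
q3 --b--> q3
q3 --a--> q2
q2 --a--> q2
q2 --b--> q1
q1 --b--> q0

q0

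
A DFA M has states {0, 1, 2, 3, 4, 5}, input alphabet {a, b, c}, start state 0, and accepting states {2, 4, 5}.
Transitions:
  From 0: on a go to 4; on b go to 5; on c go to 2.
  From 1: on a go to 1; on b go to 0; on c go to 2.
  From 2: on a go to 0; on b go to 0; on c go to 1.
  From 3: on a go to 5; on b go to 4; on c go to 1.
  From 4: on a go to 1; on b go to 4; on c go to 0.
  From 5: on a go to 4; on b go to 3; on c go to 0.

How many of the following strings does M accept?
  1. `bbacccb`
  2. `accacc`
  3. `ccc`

1

`bbacccb`: rejected
`accacc`: rejected
`ccc`: accepted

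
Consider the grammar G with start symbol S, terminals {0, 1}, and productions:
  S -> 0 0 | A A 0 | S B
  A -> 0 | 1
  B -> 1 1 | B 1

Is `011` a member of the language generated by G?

no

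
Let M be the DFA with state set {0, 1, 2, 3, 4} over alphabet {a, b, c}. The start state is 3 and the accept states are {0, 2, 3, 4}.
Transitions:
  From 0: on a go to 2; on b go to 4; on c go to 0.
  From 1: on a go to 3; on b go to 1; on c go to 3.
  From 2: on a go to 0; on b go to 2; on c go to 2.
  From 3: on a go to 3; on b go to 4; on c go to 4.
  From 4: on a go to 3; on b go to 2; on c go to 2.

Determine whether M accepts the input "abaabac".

accepted

3 --a--> 3
3 --b--> 4
4 --a--> 3
3 --a--> 3
3 --b--> 4
4 --a--> 3
3 --c--> 4
End in state 4, which is an accepting state.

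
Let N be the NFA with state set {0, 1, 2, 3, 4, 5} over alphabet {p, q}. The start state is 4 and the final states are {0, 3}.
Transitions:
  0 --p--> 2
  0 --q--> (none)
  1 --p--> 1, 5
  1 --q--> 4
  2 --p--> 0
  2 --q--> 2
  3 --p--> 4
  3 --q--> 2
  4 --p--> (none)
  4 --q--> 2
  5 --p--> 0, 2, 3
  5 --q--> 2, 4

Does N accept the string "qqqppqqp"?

accepted

Start: {4}
read q: {2}
read q: {2}
read q: {2}
read p: {0}
read p: {2}
read q: {2}
read q: {2}
read p: {0}
Reachable ∩ accepting = {0} — nonempty.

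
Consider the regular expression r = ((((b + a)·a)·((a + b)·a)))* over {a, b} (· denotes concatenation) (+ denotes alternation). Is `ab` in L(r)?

no

ab cannot be split into zero or more pieces each matching (((b+a)·a)·((a+b)·a)).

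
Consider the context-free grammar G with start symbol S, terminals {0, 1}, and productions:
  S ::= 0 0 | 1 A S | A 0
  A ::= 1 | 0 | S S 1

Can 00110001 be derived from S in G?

no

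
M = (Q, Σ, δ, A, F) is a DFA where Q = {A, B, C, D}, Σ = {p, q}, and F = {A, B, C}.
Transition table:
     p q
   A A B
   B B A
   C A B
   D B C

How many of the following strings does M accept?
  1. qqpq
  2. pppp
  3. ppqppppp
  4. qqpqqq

4

qqpq: accepted
pppp: accepted
ppqppppp: accepted
qqpqqq: accepted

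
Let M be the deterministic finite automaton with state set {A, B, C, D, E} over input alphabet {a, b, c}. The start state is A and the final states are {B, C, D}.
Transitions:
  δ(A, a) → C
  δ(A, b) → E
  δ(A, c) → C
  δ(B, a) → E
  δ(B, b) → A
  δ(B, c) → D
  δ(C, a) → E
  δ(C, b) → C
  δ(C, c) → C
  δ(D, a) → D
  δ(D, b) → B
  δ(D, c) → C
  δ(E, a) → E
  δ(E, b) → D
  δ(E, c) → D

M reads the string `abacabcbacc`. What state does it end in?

A --a--> C
C --b--> C
C --a--> E
E --c--> D
D --a--> D
D --b--> B
B --c--> D
D --b--> B
B --a--> E
E --c--> D
D --c--> C

C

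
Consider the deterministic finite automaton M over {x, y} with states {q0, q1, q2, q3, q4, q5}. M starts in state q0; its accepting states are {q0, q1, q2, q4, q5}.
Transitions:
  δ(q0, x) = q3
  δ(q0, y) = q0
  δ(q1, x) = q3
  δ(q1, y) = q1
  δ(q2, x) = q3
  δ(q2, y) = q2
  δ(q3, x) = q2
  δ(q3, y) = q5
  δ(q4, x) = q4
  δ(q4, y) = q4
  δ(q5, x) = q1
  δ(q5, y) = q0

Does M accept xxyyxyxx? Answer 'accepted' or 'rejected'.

q0 --x--> q3
q3 --x--> q2
q2 --y--> q2
q2 --y--> q2
q2 --x--> q3
q3 --y--> q5
q5 --x--> q1
q1 --x--> q3
End in state q3, which is not an accepting state.

rejected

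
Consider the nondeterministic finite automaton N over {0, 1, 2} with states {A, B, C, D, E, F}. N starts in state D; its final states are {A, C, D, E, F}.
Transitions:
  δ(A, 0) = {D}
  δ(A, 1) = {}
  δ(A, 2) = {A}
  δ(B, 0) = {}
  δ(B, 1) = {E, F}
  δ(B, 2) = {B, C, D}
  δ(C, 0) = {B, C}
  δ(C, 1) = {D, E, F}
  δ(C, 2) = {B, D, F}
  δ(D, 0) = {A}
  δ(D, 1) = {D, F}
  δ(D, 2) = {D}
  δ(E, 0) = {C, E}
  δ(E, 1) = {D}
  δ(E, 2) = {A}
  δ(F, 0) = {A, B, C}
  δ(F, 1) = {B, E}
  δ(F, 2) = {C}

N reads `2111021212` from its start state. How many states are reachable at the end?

3

Start: {D}
read 2: {D}
read 1: {D, F}
read 1: {B, D, E, F}
read 1: {B, D, E, F}
read 0: {A, B, C, E}
read 2: {A, B, C, D, F}
read 1: {B, D, E, F}
read 2: {A, B, C, D}
read 1: {D, E, F}
read 2: {A, C, D}
Final reachable set {A, C, D} has 3 states.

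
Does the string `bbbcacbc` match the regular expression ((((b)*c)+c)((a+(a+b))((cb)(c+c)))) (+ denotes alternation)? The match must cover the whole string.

Split as bbbc·acbc: (((b)*c)+c) matches bbbc and ((a+(a+b))((cb)(c+c))) matches acbc.

yes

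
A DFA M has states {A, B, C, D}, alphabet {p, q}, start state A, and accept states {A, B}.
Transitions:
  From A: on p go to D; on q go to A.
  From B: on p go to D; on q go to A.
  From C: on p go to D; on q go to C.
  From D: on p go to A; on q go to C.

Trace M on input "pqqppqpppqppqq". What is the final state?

A --p--> D
D --q--> C
C --q--> C
C --p--> D
D --p--> A
A --q--> A
A --p--> D
D --p--> A
A --p--> D
D --q--> C
C --p--> D
D --p--> A
A --q--> A
A --q--> A

A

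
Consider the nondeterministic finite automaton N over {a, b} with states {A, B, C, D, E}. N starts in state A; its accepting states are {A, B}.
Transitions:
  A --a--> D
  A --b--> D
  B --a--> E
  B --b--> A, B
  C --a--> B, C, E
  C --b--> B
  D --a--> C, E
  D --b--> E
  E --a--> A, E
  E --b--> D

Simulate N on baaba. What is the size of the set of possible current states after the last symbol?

3

Start: {A}
read b: {D}
read a: {C, E}
read a: {A, B, C, E}
read b: {A, B, D}
read a: {C, D, E}
Final reachable set {C, D, E} has 3 states.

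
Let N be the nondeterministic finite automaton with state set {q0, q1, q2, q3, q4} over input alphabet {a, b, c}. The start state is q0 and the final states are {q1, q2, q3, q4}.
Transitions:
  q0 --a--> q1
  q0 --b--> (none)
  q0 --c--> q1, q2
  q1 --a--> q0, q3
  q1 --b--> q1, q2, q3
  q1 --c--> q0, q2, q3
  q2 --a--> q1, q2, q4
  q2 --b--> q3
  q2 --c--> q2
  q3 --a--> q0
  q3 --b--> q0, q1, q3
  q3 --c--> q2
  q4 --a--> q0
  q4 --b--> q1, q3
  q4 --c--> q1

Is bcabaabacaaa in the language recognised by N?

Start: {q0}
read b: {}
The reachable set is empty and stays empty for the remaining 11 symbols.
Reachable ∩ accepting = {} — empty.

rejected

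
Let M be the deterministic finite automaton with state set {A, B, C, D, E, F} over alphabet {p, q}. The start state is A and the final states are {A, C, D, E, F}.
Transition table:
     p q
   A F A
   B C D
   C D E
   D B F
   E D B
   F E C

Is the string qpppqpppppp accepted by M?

A --q--> A
A --p--> F
F --p--> E
E --p--> D
D --q--> F
F --p--> E
E --p--> D
D --p--> B
B --p--> C
C --p--> D
D --p--> B
End in state B, which is not an accepting state.

rejected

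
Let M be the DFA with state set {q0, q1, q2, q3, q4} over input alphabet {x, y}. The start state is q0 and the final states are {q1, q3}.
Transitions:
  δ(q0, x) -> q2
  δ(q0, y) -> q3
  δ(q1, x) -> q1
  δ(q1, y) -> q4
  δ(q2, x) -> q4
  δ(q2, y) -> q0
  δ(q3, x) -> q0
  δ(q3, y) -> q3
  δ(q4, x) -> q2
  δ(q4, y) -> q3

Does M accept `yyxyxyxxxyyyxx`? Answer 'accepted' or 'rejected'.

rejected

q0 --y--> q3
q3 --y--> q3
q3 --x--> q0
q0 --y--> q3
q3 --x--> q0
q0 --y--> q3
q3 --x--> q0
q0 --x--> q2
q2 --x--> q4
q4 --y--> q3
q3 --y--> q3
q3 --y--> q3
q3 --x--> q0
q0 --x--> q2
End in state q2, which is not an accepting state.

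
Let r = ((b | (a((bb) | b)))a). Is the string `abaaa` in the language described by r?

no

No split of abaaa into u·v has (b|(a((bb)|b))) matching u and a matching v.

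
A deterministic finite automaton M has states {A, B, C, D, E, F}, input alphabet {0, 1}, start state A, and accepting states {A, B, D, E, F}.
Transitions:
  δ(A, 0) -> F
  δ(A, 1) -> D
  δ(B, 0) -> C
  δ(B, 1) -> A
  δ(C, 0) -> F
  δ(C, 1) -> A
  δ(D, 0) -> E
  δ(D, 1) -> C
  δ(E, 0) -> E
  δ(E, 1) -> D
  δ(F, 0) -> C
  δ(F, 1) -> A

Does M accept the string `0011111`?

A --0--> F
F --0--> C
C --1--> A
A --1--> D
D --1--> C
C --1--> A
A --1--> D
End in state D, which is an accepting state.

accepted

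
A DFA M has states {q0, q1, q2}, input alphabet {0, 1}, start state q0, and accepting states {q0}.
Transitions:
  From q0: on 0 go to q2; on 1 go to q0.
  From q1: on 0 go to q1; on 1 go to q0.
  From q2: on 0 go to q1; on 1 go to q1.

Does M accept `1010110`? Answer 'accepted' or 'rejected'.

q0 --1--> q0
q0 --0--> q2
q2 --1--> q1
q1 --0--> q1
q1 --1--> q0
q0 --1--> q0
q0 --0--> q2
End in state q2, which is not an accepting state.

rejected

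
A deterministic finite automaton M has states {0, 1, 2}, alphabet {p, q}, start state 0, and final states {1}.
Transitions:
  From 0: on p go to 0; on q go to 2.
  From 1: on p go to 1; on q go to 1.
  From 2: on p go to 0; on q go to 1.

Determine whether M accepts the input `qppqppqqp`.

0 --q--> 2
2 --p--> 0
0 --p--> 0
0 --q--> 2
2 --p--> 0
0 --p--> 0
0 --q--> 2
2 --q--> 1
1 --p--> 1
End in state 1, which is an accepting state.

accepted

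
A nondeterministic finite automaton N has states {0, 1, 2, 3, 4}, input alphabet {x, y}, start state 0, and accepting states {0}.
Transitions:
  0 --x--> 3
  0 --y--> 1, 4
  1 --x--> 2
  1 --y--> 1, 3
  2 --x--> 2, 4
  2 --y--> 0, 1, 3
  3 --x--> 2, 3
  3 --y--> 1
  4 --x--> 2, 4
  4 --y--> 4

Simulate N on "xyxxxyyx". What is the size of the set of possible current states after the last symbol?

3

Start: {0}
read x: {3}
read y: {1}
read x: {2}
read x: {2, 4}
read x: {2, 4}
read y: {0, 1, 3, 4}
read y: {1, 3, 4}
read x: {2, 3, 4}
Final reachable set {2, 3, 4} has 3 states.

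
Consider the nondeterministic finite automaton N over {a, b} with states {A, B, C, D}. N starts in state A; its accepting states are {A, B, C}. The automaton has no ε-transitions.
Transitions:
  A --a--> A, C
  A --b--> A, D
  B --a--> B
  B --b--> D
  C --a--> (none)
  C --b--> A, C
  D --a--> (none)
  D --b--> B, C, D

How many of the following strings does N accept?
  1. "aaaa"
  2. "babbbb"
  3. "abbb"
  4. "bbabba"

4

"aaaa": accepted
"babbbb": accepted
"abbb": accepted
"bbabba": accepted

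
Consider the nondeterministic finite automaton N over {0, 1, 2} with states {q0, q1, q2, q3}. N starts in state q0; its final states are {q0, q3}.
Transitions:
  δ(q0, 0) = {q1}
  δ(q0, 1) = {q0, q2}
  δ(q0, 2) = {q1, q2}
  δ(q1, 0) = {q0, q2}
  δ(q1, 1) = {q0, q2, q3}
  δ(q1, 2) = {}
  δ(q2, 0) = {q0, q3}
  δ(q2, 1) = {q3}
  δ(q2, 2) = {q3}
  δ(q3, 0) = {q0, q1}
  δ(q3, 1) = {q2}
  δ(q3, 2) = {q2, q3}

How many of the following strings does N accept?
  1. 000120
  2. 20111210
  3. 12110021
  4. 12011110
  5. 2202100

000120: accepted
20111210: accepted
12110021: accepted
12011110: accepted
2202100: accepted

5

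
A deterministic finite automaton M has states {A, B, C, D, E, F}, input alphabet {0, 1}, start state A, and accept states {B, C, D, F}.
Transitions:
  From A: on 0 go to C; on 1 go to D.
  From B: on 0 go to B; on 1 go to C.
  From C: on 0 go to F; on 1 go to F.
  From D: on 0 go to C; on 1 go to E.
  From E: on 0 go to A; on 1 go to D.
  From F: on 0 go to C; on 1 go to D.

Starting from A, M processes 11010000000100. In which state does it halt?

F

A --1--> D
D --1--> E
E --0--> A
A --1--> D
D --0--> C
C --0--> F
F --0--> C
C --0--> F
F --0--> C
C --0--> F
F --0--> C
C --1--> F
F --0--> C
C --0--> F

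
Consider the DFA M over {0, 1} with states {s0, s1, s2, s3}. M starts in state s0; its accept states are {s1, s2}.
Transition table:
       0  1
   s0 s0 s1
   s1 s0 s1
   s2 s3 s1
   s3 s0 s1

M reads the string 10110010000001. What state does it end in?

s0 --1--> s1
s1 --0--> s0
s0 --1--> s1
s1 --1--> s1
s1 --0--> s0
s0 --0--> s0
s0 --1--> s1
s1 --0--> s0
s0 --0--> s0
s0 --0--> s0
s0 --0--> s0
s0 --0--> s0
s0 --0--> s0
s0 --1--> s1

s1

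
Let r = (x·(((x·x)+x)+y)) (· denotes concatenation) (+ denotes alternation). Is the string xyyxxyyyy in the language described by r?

no

No split of xyyxxyyyy into u·v has x matching u and (((x·x)+x)+y) matching v.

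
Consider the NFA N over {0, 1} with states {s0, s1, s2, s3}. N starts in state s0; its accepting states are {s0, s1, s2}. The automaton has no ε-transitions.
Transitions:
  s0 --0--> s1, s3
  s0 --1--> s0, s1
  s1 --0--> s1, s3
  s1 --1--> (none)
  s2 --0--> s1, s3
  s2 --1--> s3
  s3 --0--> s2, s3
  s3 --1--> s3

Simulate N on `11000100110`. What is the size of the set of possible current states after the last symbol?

Start: {s0}
read 1: {s0, s1}
read 1: {s0, s1}
read 0: {s1, s3}
read 0: {s1, s2, s3}
read 0: {s1, s2, s3}
read 1: {s3}
read 0: {s2, s3}
read 0: {s1, s2, s3}
read 1: {s3}
read 1: {s3}
read 0: {s2, s3}
Final reachable set {s2, s3} has 2 states.

2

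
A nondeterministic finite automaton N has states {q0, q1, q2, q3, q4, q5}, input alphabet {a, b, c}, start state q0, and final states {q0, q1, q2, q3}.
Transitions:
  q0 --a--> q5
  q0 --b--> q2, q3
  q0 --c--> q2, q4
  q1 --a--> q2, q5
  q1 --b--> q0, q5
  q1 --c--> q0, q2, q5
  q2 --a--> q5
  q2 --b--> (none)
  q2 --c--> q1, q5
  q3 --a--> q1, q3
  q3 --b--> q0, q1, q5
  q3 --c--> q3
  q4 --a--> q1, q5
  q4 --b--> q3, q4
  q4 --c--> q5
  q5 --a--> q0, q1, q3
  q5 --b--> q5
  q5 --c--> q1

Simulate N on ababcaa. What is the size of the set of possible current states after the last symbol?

Start: {q0}
read a: {q5}
read b: {q5}
read a: {q0, q1, q3}
read b: {q0, q1, q2, q3, q5}
read c: {q0, q1, q2, q3, q4, q5}
read a: {q0, q1, q2, q3, q5}
read a: {q0, q1, q2, q3, q5}
Final reachable set {q0, q1, q2, q3, q5} has 5 states.

5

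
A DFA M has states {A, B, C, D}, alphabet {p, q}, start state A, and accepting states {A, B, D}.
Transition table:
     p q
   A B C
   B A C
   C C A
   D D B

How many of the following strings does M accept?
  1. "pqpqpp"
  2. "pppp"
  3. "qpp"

"pqpqpp": accepted
"pppp": accepted
"qpp": rejected

2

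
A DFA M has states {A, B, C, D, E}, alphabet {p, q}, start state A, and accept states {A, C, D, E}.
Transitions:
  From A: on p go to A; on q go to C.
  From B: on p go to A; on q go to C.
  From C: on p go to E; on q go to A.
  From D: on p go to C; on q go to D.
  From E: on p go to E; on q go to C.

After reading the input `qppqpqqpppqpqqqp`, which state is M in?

A --q--> C
C --p--> E
E --p--> E
E --q--> C
C --p--> E
E --q--> C
C --q--> A
A --p--> A
A --p--> A
A --p--> A
A --q--> C
C --p--> E
E --q--> C
C --q--> A
A --q--> C
C --p--> E

E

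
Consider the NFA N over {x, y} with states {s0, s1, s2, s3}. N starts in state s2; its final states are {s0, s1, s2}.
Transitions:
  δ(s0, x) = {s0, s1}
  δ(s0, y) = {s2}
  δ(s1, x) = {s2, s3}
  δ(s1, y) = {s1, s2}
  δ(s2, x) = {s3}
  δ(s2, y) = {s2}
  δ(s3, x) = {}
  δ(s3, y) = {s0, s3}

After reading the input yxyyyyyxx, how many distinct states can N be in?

4

Start: {s2}
read y: {s2}
read x: {s3}
read y: {s0, s3}
read y: {s0, s2, s3}
read y: {s0, s2, s3}
read y: {s0, s2, s3}
read y: {s0, s2, s3}
read x: {s0, s1, s3}
read x: {s0, s1, s2, s3}
Final reachable set {s0, s1, s2, s3} has 4 states.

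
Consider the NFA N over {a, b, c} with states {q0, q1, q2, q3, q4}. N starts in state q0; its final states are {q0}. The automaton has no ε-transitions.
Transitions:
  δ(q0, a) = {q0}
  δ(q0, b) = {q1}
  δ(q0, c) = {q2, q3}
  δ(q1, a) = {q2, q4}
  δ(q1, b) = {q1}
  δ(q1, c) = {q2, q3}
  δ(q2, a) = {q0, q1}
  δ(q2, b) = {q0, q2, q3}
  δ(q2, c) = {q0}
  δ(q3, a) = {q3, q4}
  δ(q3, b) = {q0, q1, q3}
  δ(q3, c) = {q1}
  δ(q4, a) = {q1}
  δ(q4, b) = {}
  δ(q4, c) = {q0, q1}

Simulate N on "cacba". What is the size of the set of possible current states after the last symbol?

Start: {q0}
read c: {q2, q3}
read a: {q0, q1, q3, q4}
read c: {q0, q1, q2, q3}
read b: {q0, q1, q2, q3}
read a: {q0, q1, q2, q3, q4}
Final reachable set {q0, q1, q2, q3, q4} has 5 states.

5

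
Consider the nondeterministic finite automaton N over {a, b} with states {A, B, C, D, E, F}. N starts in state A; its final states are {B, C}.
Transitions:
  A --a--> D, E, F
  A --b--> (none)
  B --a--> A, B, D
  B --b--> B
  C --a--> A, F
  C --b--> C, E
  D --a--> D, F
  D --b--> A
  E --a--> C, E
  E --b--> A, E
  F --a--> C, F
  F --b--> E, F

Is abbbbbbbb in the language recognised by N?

rejected

Start: {A}
read a: {D, E, F}
read b: {A, E, F}
read b: {A, E, F}
read b: {A, E, F}
read b: {A, E, F}
read b: {A, E, F}
read b: {A, E, F}
read b: {A, E, F}
read b: {A, E, F}
Reachable ∩ accepting = {} — empty.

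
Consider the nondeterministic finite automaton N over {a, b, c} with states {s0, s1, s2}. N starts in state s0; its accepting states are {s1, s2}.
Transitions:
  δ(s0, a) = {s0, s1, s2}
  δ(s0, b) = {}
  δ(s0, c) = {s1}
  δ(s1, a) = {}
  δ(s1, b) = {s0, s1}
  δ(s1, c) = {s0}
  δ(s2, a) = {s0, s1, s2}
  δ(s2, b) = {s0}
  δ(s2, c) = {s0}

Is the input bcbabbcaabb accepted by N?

Start: {s0}
read b: {}
The reachable set is empty and stays empty for the remaining 10 symbols.
Reachable ∩ accepting = {} — empty.

rejected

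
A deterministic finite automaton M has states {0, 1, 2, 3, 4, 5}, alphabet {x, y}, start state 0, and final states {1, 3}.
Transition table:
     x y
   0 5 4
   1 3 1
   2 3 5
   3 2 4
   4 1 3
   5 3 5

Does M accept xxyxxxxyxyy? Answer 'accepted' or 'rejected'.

0 --x--> 5
5 --x--> 3
3 --y--> 4
4 --x--> 1
1 --x--> 3
3 --x--> 2
2 --x--> 3
3 --y--> 4
4 --x--> 1
1 --y--> 1
1 --y--> 1
End in state 1, which is an accepting state.

accepted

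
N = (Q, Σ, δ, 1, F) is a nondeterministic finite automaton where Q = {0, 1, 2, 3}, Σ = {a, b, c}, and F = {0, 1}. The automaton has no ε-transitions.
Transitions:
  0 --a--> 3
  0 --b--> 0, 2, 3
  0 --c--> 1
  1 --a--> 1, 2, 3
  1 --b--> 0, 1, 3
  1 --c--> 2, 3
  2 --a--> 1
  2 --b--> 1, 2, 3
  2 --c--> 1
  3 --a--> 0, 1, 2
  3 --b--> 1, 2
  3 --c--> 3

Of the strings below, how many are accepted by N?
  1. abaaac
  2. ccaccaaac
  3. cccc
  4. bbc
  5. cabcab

abaaac: accepted
ccaccaaac: accepted
cccc: accepted
bbc: accepted
cabcab: accepted

5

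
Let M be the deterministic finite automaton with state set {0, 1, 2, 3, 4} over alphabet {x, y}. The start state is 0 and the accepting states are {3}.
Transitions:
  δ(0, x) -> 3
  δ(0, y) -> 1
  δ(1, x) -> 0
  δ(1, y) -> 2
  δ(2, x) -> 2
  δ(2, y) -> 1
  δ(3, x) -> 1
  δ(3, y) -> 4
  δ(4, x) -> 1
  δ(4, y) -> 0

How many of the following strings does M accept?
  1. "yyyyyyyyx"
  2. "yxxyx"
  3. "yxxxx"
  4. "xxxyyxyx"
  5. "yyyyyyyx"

0

"yyyyyyyyx": rejected
"yxxyx": rejected
"yxxxx": rejected
"xxxyyxyx": rejected
"yyyyyyyx": rejected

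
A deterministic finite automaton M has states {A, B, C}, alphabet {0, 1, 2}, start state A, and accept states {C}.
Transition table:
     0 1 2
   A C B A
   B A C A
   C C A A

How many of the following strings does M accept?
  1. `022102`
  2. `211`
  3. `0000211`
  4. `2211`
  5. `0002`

3

`022102`: rejected
`211`: accepted
`0000211`: accepted
`2211`: accepted
`0002`: rejected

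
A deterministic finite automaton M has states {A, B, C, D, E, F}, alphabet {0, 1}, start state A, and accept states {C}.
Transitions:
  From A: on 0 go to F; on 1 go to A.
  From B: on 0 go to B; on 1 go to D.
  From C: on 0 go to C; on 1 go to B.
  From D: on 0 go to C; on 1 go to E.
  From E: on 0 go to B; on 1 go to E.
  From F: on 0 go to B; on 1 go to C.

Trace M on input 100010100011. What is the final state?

E

A --1--> A
A --0--> F
F --0--> B
B --0--> B
B --1--> D
D --0--> C
C --1--> B
B --0--> B
B --0--> B
B --0--> B
B --1--> D
D --1--> E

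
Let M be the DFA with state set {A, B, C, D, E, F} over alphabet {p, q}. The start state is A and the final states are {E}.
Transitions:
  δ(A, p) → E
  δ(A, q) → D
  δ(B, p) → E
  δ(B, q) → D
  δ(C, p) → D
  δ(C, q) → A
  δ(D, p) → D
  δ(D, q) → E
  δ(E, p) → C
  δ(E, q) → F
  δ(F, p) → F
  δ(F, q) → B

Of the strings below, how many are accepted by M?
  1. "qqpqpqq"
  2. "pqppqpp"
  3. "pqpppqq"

"qqpqpqq": rejected
"pqppqpp": rejected
"pqpppqq": rejected

0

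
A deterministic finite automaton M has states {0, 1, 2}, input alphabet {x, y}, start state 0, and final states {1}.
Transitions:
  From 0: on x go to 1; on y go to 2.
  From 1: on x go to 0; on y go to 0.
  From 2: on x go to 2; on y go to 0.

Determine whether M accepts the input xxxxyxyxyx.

accepted

0 --x--> 1
1 --x--> 0
0 --x--> 1
1 --x--> 0
0 --y--> 2
2 --x--> 2
2 --y--> 0
0 --x--> 1
1 --y--> 0
0 --x--> 1
End in state 1, which is an accepting state.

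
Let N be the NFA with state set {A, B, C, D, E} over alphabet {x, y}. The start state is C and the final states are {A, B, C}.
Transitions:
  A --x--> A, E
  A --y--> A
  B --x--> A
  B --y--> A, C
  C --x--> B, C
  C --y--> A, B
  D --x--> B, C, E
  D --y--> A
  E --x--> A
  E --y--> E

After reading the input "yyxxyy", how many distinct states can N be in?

Start: {C}
read y: {A, B}
read y: {A, C}
read x: {A, B, C, E}
read x: {A, B, C, E}
read y: {A, B, C, E}
read y: {A, B, C, E}
Final reachable set {A, B, C, E} has 4 states.

4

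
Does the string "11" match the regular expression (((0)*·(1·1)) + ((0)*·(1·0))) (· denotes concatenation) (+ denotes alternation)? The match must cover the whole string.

yes

The left alternative ((0)*·(1·1)) matches 11.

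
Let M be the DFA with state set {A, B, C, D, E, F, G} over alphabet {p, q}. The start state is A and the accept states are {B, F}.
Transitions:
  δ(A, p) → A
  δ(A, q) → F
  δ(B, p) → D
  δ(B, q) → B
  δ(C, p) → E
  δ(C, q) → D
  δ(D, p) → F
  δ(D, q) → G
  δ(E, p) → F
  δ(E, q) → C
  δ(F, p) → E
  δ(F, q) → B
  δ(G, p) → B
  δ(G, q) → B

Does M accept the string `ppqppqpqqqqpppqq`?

A --p--> A
A --p--> A
A --q--> F
F --p--> E
E --p--> F
F --q--> B
B --p--> D
D --q--> G
G --q--> B
B --q--> B
B --q--> B
B --p--> D
D --p--> F
F --p--> E
E --q--> C
C --q--> D
End in state D, which is not an accepting state.

rejected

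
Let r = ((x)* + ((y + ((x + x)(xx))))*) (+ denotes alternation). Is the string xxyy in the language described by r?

Neither (x)* nor ((y+((x+x)(xx))))* matches xxyy.

no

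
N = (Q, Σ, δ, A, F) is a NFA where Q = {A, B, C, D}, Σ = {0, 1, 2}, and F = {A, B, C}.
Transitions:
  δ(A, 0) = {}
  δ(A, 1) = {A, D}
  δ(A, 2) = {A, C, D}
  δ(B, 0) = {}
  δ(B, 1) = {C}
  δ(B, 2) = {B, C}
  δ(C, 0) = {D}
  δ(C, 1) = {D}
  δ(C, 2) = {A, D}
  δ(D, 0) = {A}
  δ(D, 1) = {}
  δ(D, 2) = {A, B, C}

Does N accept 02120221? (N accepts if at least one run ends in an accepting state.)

rejected

Start: {A}
read 0: {}
The reachable set is empty and stays empty for the remaining 7 symbols.
Reachable ∩ accepting = {} — empty.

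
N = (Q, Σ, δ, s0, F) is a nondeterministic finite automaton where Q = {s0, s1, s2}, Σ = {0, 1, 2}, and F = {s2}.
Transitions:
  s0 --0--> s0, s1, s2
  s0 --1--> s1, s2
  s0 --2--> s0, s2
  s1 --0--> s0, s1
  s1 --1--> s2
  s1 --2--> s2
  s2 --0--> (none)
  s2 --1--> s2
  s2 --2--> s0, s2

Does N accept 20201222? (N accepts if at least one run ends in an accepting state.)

accepted

Start: {s0}
read 2: {s0, s2}
read 0: {s0, s1, s2}
read 2: {s0, s2}
read 0: {s0, s1, s2}
read 1: {s1, s2}
read 2: {s0, s2}
read 2: {s0, s2}
read 2: {s0, s2}
Reachable ∩ accepting = {s2} — nonempty.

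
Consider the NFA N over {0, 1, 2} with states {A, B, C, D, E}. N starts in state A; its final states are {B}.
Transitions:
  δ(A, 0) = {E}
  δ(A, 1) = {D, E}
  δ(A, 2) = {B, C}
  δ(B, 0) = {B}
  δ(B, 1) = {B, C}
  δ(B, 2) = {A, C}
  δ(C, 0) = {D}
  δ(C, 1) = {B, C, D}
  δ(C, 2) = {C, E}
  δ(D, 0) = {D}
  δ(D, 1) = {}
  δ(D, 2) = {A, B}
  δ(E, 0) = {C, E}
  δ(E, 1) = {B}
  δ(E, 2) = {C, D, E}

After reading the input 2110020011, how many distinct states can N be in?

Start: {A}
read 2: {B, C}
read 1: {B, C, D}
read 1: {B, C, D}
read 0: {B, D}
read 0: {B, D}
read 2: {A, B, C}
read 0: {B, D, E}
read 0: {B, C, D, E}
read 1: {B, C, D}
read 1: {B, C, D}
Final reachable set {B, C, D} has 3 states.

3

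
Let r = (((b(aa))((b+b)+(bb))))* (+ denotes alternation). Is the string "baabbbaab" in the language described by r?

Split into 2 pieces baabb · baab; each matches ((b(aa))((b+b)+(bb))).

yes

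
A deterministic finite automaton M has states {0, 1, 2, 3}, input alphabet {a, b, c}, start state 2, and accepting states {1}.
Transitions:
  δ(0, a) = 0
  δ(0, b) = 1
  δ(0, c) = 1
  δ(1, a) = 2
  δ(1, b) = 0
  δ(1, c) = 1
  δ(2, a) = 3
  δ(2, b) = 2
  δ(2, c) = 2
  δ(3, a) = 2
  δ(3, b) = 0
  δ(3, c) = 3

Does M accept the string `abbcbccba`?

2 --a--> 3
3 --b--> 0
0 --b--> 1
1 --c--> 1
1 --b--> 0
0 --c--> 1
1 --c--> 1
1 --b--> 0
0 --a--> 0
End in state 0, which is not an accepting state.

rejected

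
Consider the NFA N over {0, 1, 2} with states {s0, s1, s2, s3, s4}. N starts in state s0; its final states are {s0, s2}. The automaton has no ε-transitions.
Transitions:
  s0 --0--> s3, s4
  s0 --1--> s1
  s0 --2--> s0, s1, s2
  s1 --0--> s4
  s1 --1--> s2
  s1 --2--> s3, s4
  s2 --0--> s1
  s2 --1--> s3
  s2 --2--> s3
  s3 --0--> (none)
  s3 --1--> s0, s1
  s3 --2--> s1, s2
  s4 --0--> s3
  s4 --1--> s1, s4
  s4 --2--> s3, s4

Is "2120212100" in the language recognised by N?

Start: {s0}
read 2: {s0, s1, s2}
read 1: {s1, s2, s3}
read 2: {s1, s2, s3, s4}
read 0: {s1, s3, s4}
read 2: {s1, s2, s3, s4}
read 1: {s0, s1, s2, s3, s4}
read 2: {s0, s1, s2, s3, s4}
read 1: {s0, s1, s2, s3, s4}
read 0: {s1, s3, s4}
read 0: {s3, s4}
Reachable ∩ accepting = {} — empty.

rejected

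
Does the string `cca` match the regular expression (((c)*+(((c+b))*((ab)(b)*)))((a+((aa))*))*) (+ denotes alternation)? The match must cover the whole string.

Split as cc·a: ((c)*+(((c+b))*((ab)(b)*))) matches cc and ((a+((aa))*))* matches a.

yes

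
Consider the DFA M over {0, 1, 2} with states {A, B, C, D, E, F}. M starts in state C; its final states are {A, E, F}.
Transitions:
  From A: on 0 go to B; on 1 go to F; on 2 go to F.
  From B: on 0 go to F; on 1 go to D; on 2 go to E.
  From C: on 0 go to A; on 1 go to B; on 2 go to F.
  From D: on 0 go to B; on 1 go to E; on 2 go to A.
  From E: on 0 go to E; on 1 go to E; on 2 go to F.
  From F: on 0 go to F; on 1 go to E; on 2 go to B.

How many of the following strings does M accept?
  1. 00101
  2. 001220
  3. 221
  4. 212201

2

00101: rejected
001220: accepted
221: rejected
212201: accepted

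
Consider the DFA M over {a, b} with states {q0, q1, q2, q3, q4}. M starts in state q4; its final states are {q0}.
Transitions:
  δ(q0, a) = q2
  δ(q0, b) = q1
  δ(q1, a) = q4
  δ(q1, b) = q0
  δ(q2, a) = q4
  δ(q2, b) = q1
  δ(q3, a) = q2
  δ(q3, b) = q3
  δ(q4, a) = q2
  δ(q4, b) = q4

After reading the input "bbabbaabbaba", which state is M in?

q4 --b--> q4
q4 --b--> q4
q4 --a--> q2
q2 --b--> q1
q1 --b--> q0
q0 --a--> q2
q2 --a--> q4
q4 --b--> q4
q4 --b--> q4
q4 --a--> q2
q2 --b--> q1
q1 --a--> q4

q4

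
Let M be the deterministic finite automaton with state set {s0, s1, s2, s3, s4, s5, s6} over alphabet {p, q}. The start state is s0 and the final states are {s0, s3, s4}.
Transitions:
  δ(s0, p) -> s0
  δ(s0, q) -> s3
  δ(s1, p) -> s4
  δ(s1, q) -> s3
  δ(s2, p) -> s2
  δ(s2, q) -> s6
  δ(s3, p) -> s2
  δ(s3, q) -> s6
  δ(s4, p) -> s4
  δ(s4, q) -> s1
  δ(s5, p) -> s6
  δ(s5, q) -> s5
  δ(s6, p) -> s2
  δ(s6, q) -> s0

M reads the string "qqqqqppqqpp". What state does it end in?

s0 --q--> s3
s3 --q--> s6
s6 --q--> s0
s0 --q--> s3
s3 --q--> s6
s6 --p--> s2
s2 --p--> s2
s2 --q--> s6
s6 --q--> s0
s0 --p--> s0
s0 --p--> s0

s0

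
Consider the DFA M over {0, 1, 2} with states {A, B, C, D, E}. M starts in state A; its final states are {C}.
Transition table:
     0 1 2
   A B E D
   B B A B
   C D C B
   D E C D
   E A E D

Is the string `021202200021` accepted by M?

rejected

A --0--> B
B --2--> B
B --1--> A
A --2--> D
D --0--> E
E --2--> D
D --2--> D
D --0--> E
E --0--> A
A --0--> B
B --2--> B
B --1--> A
End in state A, which is not an accepting state.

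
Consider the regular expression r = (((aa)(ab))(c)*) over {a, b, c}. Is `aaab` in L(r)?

yes

Split as aaab·ε: ((aa)(ab)) matches aaab and (c)* matches ε.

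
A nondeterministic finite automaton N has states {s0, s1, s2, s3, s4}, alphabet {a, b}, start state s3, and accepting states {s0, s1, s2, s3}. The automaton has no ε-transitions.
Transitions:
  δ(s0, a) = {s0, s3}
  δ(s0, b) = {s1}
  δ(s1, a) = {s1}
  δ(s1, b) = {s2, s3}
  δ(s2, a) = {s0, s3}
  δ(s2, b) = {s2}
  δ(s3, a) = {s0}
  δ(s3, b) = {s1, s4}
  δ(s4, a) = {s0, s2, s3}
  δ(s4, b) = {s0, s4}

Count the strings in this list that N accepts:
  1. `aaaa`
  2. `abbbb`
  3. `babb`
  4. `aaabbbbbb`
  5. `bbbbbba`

5

`aaaa`: accepted
`abbbb`: accepted
`babb`: accepted
`aaabbbbbb`: accepted
`bbbbbba`: accepted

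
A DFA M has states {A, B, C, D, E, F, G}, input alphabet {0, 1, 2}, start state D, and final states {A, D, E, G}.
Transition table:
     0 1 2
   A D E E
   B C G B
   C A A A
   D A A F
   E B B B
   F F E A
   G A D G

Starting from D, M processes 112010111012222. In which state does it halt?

D --1--> A
A --1--> E
E --2--> B
B --0--> C
C --1--> A
A --0--> D
D --1--> A
A --1--> E
E --1--> B
B --0--> C
C --1--> A
A --2--> E
E --2--> B
B --2--> B
B --2--> B

B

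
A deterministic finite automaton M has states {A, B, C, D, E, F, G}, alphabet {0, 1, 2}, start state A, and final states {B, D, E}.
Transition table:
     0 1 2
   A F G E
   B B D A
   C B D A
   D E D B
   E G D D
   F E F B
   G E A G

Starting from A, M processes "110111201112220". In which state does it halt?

A --1--> G
G --1--> A
A --0--> F
F --1--> F
F --1--> F
F --1--> F
F --2--> B
B --0--> B
B --1--> D
D --1--> D
D --1--> D
D --2--> B
B --2--> A
A --2--> E
E --0--> G

G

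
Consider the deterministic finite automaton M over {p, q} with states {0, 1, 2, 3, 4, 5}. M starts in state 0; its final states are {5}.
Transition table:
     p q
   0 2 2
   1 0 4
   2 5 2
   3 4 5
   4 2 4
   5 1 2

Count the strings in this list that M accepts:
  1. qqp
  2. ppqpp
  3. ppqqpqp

2

qqp: accepted
ppqpp: rejected
ppqqpqp: accepted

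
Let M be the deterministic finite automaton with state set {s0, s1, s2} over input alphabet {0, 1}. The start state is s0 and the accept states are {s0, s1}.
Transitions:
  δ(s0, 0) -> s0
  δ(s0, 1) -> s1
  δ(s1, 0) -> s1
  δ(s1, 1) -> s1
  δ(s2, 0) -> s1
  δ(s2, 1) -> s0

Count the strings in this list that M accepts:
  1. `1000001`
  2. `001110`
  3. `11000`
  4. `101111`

4

`1000001`: accepted
`001110`: accepted
`11000`: accepted
`101111`: accepted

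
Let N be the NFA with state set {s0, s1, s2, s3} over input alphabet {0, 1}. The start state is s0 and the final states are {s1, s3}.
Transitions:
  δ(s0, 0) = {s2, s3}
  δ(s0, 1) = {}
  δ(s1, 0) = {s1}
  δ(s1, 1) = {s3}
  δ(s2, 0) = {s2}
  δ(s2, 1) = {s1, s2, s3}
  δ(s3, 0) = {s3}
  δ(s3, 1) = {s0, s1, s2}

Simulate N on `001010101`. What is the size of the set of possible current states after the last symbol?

4

Start: {s0}
read 0: {s2, s3}
read 0: {s2, s3}
read 1: {s0, s1, s2, s3}
read 0: {s1, s2, s3}
read 1: {s0, s1, s2, s3}
read 0: {s1, s2, s3}
read 1: {s0, s1, s2, s3}
read 0: {s1, s2, s3}
read 1: {s0, s1, s2, s3}
Final reachable set {s0, s1, s2, s3} has 4 states.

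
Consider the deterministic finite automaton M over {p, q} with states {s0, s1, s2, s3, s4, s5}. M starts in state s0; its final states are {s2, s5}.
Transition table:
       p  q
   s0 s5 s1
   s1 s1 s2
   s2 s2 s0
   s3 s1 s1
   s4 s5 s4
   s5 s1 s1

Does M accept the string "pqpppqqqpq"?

accepted

s0 --p--> s5
s5 --q--> s1
s1 --p--> s1
s1 --p--> s1
s1 --p--> s1
s1 --q--> s2
s2 --q--> s0
s0 --q--> s1
s1 --p--> s1
s1 --q--> s2
End in state s2, which is an accepting state.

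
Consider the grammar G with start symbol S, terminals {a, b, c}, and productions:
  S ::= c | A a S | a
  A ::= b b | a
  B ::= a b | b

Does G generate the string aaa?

yes

S ⇒ AaS ⇒ aaS ⇒ aaa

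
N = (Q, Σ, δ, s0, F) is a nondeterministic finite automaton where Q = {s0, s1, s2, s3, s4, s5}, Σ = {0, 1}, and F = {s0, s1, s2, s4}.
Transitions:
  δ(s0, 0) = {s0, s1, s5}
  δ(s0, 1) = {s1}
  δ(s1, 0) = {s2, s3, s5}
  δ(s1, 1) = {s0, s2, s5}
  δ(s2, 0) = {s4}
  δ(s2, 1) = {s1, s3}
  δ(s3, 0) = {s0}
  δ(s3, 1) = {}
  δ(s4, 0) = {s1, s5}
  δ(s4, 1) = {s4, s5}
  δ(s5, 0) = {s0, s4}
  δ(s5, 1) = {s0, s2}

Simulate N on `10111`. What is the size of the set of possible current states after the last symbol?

Start: {s0}
read 1: {s1}
read 0: {s2, s3, s5}
read 1: {s0, s1, s2, s3}
read 1: {s0, s1, s2, s3, s5}
read 1: {s0, s1, s2, s3, s5}
Final reachable set {s0, s1, s2, s3, s5} has 5 states.

5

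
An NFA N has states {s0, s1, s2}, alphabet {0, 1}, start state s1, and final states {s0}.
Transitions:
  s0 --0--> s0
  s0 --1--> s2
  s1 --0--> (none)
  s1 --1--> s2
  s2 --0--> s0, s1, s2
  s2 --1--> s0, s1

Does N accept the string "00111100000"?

rejected

Start: {s1}
read 0: {}
The reachable set is empty and stays empty for the remaining 10 symbols.
Reachable ∩ accepting = {} — empty.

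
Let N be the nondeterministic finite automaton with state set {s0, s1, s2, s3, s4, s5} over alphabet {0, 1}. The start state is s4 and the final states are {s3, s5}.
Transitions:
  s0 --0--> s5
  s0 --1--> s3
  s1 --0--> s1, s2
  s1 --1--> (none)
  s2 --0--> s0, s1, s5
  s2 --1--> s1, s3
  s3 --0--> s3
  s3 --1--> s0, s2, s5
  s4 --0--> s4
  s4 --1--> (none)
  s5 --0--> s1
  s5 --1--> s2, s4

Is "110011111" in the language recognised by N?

Start: {s4}
read 1: {}
The reachable set is empty and stays empty for the remaining 8 symbols.
Reachable ∩ accepting = {} — empty.

rejected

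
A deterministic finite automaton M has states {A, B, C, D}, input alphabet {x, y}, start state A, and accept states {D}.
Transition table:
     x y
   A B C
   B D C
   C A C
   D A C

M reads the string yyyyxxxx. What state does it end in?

A

A --y--> C
C --y--> C
C --y--> C
C --y--> C
C --x--> A
A --x--> B
B --x--> D
D --x--> A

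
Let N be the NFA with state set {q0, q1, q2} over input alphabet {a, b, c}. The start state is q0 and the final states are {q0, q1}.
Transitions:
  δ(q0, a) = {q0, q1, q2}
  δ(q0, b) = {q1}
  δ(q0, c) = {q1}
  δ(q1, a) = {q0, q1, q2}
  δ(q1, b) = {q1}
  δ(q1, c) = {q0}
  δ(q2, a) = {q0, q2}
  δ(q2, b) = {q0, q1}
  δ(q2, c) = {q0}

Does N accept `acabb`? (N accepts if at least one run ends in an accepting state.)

accepted

Start: {q0}
read a: {q0, q1, q2}
read c: {q0, q1}
read a: {q0, q1, q2}
read b: {q0, q1}
read b: {q1}
Reachable ∩ accepting = {q1} — nonempty.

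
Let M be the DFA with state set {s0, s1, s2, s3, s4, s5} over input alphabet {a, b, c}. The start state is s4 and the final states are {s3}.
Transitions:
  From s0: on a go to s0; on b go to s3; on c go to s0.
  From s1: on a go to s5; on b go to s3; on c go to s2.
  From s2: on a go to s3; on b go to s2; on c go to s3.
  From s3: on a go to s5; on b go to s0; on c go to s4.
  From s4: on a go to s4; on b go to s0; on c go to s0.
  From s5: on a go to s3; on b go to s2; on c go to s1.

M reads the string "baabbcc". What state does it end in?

s0

s4 --b--> s0
s0 --a--> s0
s0 --a--> s0
s0 --b--> s3
s3 --b--> s0
s0 --c--> s0
s0 --c--> s0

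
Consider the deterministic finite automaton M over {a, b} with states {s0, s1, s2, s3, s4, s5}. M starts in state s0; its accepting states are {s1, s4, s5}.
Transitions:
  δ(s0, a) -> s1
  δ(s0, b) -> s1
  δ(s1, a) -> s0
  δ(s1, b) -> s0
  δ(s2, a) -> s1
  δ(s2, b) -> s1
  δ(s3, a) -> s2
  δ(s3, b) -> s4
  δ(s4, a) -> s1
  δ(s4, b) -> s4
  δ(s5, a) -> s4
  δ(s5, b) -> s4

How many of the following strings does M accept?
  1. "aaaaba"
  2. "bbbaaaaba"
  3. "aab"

"aaaaba": rejected
"bbbaaaaba": accepted
"aab": accepted

2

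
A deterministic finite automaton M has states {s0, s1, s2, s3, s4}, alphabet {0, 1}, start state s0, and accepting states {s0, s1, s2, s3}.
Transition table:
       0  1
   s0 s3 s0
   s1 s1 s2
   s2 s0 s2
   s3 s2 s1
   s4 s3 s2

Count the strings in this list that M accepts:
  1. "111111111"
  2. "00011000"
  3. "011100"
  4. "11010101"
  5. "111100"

5

"111111111": accepted
"00011000": accepted
"011100": accepted
"11010101": accepted
"111100": accepted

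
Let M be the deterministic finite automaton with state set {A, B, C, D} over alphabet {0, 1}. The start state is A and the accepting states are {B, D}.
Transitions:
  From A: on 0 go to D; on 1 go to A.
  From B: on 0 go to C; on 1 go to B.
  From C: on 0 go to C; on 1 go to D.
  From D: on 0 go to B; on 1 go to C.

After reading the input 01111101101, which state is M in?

D

A --0--> D
D --1--> C
C --1--> D
D --1--> C
C --1--> D
D --1--> C
C --0--> C
C --1--> D
D --1--> C
C --0--> C
C --1--> D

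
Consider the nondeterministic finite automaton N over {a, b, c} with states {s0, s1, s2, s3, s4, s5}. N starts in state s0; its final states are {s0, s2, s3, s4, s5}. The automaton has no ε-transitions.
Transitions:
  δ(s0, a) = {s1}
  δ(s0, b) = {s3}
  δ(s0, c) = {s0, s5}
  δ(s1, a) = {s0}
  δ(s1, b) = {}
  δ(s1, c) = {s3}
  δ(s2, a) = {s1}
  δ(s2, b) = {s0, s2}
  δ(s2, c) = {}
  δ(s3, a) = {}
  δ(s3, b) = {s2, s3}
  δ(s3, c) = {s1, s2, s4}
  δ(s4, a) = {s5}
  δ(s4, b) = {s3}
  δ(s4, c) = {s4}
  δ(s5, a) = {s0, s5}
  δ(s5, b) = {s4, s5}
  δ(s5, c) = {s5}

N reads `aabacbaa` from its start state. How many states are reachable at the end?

0

Start: {s0}
read a: {s1}
read a: {s0}
read b: {s3}
read a: {}
The reachable set is empty and stays empty for the remaining 4 symbols.
Final reachable set {} has 0 states.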